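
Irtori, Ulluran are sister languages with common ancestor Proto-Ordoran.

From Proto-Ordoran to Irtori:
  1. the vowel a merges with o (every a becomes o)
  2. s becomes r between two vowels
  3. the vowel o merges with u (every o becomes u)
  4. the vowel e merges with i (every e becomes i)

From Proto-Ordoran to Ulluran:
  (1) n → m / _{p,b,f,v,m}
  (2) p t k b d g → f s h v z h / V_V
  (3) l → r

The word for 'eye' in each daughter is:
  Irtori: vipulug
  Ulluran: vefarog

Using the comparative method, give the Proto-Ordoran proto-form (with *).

*vepalog

Position 5: Irtori has l, Ulluran has r. Irtori preserves l here (none of its changes turn any other segment into l), so the proto-segment is *l.
Position 3: Irtori has p, Ulluran has f. Irtori preserves p here (none of its changes turn any other segment into p), so the proto-segment is *p.
Continuing position by position gives *vepalog; check it forward:
Irtori: *vepalog
  vepalog → vepolog   [vowel merger]
  vepolog (rule 2 does not apply)
  vepolog → vepulug   [vowel merger]
  vepulug → vipulug   [vowel merger]
  giving Irtori vipulug.
Ulluran: *vepalog
  vepalog (rule 1 does not apply)
  vepalog → vefalog   [intervocalic lenition]
  vefalog → vefarog   [unconditioned shift]
  giving Ulluran vefarog.
No other proto-form is consistent with every reflex, so the reconstruction is *vepalog.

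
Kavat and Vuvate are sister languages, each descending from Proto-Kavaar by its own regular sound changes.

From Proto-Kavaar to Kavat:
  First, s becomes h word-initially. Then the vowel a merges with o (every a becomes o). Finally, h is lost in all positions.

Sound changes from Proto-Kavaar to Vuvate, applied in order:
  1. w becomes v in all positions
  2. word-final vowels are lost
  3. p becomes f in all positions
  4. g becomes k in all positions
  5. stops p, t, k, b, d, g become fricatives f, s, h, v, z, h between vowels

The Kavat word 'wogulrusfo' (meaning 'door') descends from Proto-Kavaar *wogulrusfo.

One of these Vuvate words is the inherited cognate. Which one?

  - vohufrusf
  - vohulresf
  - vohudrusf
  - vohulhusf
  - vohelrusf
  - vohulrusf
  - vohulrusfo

vohulrusf

Vuvate: *wogulrusfo
  wogulrusfo → vogulrusfo   [unconditioned shift]
  vogulrusfo → vogulrusf   [apocope]
  vogulrusf (rule 3 does not apply)
  vogulrusf → vokulrusf   [unconditioned shift]
  vokulrusf → vohulrusf   [intervocalic lenition]
  giving Vuvate vohulrusf.
Among the options, 'vohulrusf' alone shows every Vuvate change applied in order.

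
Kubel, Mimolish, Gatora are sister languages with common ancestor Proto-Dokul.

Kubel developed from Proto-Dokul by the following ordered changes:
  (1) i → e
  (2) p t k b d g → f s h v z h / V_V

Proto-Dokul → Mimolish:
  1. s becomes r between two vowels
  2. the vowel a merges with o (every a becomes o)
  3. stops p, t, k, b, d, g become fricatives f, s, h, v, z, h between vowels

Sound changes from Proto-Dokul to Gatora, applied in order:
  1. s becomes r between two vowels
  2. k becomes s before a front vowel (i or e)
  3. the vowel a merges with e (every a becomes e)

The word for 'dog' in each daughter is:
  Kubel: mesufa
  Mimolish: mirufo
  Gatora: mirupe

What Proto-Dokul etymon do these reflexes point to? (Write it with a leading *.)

*misupa

Position 5: Kubel has f, Mimolish has f, Gatora has p. Gatora preserves p here (none of its changes turn any other segment into p), so the proto-segment is *p.
Position 2: Kubel has e, Mimolish has i, Gatora has i. Mimolish preserves i here (none of its changes turn any other segment into i), so the proto-segment is *i.
Position 6: Kubel has a, Mimolish has o, Gatora has e. Kubel preserves a here (none of its changes turn any other segment into a), so the proto-segment is *a.
This points to *misupa. Verify forward in each daughter:
Kubel: *misupa
  misupa → mesupa   [vowel merger]
  mesupa → mesufa   [intervocalic lenition]
  giving Kubel mesufa.
Mimolish: *misupa > mirupa > mirupo > mirufo  (by rhotacism, vowel merger, intervocalic lenition)
Gatora: start from *misupa.
  rule 1 (rhotacism): misupa → mirupa
  rule 2: no change — mirupa
  rule 3 (vowel merger): mirupa → mirupe
  ⇒ Gatora mirupe
*misupa is the unique common source.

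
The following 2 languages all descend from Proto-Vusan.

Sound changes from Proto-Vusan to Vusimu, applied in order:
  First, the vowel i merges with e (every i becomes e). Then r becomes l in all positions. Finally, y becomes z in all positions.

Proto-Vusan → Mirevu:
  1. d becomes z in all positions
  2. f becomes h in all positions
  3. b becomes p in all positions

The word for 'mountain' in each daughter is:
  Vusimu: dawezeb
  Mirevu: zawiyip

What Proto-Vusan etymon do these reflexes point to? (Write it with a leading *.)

*dawiyib

Position 6: Vusimu has e, Mirevu has i. Mirevu preserves i here (none of its changes turn any other segment into i), so the proto-segment is *i.
Position 7: Vusimu has b, Mirevu has p. Vusimu preserves b here (none of its changes turn any other segment into b), so the proto-segment is *b.
Verify the candidate proto-form against each daughter:
Vusimu: *dawiyib
  dawiyib → daweyeb   [vowel merger]
  daweyeb (rule 2 does not apply)
  daweyeb → dawezeb   [unconditioned shift]
  giving Vusimu dawezeb.
Mirevu: start from *dawiyib.
  rule 1 (unconditioned shift): dawiyib → zawiyib
  rule 2: no change — zawiyib
  rule 3 (unconditioned shift): zawiyib → zawiyip
  ⇒ Mirevu zawiyip
Only *dawiyib yields all of Vusimu dawezeb, Mirevu zawiyip.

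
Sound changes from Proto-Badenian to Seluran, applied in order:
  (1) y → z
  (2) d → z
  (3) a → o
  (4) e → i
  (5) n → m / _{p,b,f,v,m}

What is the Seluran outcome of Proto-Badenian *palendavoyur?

Seluran: *palendavoyur > palendavozur > palenzavozur > polenzovozur > polinzovozur  (by unconditioned shift, unconditioned shift, vowel merger, vowel merger)

polinzovozur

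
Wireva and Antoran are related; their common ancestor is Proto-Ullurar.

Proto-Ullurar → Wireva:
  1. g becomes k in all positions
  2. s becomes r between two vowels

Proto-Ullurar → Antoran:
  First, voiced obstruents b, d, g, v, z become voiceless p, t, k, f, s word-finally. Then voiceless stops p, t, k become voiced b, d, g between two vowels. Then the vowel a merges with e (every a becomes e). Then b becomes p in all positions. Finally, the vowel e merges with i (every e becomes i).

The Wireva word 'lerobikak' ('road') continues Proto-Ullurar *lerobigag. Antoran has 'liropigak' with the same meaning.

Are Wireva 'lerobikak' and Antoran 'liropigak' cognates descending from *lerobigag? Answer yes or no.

no

Derive the expected Antoran reflex of *lerobigag:
Antoran: *lerobigag > lerobigak > lerobigek > leropigek > liropigik  (by final devoicing, vowel merger, unconditioned shift, vowel merger)
The regular Antoran reflex would be 'liropigik', but the attested form is 'liropigak'. The correspondence is irregular, so they are not cognates (the Antoran form has a different source).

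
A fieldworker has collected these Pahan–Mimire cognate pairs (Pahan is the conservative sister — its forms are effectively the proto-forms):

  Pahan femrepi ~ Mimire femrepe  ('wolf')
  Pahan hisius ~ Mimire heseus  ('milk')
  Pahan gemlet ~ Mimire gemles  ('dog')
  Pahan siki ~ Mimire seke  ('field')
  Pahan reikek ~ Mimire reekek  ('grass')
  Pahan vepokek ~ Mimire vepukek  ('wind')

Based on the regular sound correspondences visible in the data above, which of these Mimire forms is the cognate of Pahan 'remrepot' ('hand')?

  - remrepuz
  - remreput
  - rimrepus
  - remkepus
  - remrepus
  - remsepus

remrepus

vepokek ~ vepukek — Pahan o corresponds to Mimire u after a consonant, before a consonant other than r, m, n, p, b, f, v.
gemlet ~ gemles — Pahan t corresponds to Mimire s word-finally.
Applying these to Pahan 'remrepot':
  remrepot → remreput   (o→u after a consonant, before a consonant other than r, m, n, p, b, f, v)
  remreput → remrepus   (t→s word-finally)
So the Mimire cognate is 'remrepus'.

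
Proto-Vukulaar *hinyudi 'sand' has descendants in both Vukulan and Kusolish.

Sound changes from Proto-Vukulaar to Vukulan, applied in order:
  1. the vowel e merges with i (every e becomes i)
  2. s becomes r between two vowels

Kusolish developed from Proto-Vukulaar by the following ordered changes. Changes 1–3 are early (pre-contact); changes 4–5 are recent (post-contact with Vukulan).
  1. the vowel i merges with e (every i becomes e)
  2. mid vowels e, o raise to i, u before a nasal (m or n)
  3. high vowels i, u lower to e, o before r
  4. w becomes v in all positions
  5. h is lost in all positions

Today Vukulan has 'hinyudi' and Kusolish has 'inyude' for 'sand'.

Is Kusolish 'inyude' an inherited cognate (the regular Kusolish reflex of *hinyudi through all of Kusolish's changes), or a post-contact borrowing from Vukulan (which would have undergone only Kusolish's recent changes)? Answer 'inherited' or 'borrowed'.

inherited

If inherited, *hinyudi would pass through all of Kusolish's changes:
Kusolish: *hinyudi > henyude > hinyude > inyude  (by vowel merger, pre-nasal raising, h-loss)
If borrowed from Vukulan 'hinyudi' after the early changes, it would undergo only the recent ones:
  rule 4 (unconditioned shift): no change (hinyudi)
  rule 5 (h-loss): hinyudi → inyudi
  ⇒ as a loan: inyudi
Kusolish 'inyude' matches the inherited outcome exactly, so it is an inherited cognate, not a loan.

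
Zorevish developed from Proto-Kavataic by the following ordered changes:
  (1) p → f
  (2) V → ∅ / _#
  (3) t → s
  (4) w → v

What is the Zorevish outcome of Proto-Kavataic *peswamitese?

Zorevish: *peswamitese > feswamitese > feswamites > feswamises > fesvamises  (by unconditioned shift, apocope, unconditioned shift, unconditioned shift)

fesvamises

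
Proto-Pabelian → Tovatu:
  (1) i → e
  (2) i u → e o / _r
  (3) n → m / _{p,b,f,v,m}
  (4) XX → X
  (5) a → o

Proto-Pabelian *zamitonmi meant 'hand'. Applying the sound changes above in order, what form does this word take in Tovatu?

zometome

Tovatu: *zamitonmi > zametonme > zametomme > zametome > zometome  (by vowel merger, nasal place assimilation, degemination, vowel merger)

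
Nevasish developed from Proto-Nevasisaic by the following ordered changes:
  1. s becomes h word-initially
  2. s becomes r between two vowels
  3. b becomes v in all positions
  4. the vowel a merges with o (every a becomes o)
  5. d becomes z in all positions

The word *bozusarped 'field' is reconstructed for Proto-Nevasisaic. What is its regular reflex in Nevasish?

vozurorpez

Nevasish: *bozusarped > bozurarped > vozurarped > vozurorped > vozurorpez  (by rhotacism, unconditioned shift, vowel merger, unconditioned shift)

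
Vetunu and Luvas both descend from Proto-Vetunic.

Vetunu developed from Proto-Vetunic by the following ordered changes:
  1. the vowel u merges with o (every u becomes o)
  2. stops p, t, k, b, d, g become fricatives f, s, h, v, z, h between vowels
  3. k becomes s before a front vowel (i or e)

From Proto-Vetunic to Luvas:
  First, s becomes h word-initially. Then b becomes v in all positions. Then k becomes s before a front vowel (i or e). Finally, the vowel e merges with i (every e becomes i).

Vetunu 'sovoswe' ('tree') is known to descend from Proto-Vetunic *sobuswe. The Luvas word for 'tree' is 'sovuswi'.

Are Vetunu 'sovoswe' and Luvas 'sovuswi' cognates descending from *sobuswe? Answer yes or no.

Derive the expected Luvas reflex of *sobuswe:
Luvas: start from *sobuswe.
  rule 1 (debuccalisation): sobuswe → hobuswe
  rule 2 (unconditioned shift): hobuswe → hovuswe
  rule 3: no change — hovuswe
  rule 4 (vowel merger): hovuswe → hovuswi
  ⇒ Luvas hovuswi
The regular Luvas reflex would be 'hovuswi', but the attested form is 'sovuswi'. The correspondence is irregular, so they are not cognates (the Luvas form has a different source).

no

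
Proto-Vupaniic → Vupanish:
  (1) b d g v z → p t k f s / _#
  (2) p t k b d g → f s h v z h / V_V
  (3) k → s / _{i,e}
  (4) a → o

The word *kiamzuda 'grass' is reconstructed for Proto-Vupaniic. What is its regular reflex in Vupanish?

siomzuzo

Vupanish: *kiamzuda > kiamzuza > siamzuza > siomzuzo  (by intervocalic lenition, palatalisation, vowel merger)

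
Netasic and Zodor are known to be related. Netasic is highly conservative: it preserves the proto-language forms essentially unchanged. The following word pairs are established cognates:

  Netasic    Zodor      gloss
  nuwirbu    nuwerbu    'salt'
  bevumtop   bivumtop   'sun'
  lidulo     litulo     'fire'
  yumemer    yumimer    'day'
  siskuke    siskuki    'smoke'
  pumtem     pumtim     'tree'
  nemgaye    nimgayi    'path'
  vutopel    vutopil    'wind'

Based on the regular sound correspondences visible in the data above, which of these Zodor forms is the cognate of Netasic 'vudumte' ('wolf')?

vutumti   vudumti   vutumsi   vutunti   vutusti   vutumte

vutumti

lidulo ~ litulo — Netasic d corresponds to Zodor t between vowels (before a back vowel).
siskuke ~ siskuki, nemgaye ~ nimgayi — Netasic e corresponds to Zodor i word-finally.
Applying these to Netasic 'vudumte':
  vudumte → vutumte   (d→t between vowels (before a back vowel))
  vutumte → vutumti   (e→i word-finally)
So the Zodor cognate is 'vutumti'.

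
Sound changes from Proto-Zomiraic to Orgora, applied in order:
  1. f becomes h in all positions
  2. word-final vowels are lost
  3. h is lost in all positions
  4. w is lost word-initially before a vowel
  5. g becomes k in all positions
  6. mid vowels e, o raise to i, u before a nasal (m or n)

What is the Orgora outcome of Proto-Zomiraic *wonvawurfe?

Orgora: *wonvawurfe > wonvawurhe > wonvawurh > wonvawur > onvawur > unvawur  (by unconditioned shift, apocope, h-loss, glide loss, pre-nasal raising)

unvawur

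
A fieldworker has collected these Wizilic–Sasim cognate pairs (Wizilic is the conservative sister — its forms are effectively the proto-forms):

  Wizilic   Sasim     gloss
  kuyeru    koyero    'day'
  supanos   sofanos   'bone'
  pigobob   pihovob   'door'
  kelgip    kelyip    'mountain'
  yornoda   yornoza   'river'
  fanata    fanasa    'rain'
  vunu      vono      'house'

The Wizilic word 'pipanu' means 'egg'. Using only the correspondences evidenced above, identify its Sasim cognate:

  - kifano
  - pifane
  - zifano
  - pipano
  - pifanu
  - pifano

pifano

supanos ~ sofanos — Wizilic p corresponds to Sasim f between vowels (before a back vowel).
kuyeru ~ koyero, vunu ~ vono — Wizilic u corresponds to Sasim o word-finally.
Applying these to Wizilic 'pipanu':
  pipanu → pifanu   (p→f between vowels (before a back vowel))
  pifanu → pifano   (u→o word-finally)
So the Sasim cognate is 'pifano'.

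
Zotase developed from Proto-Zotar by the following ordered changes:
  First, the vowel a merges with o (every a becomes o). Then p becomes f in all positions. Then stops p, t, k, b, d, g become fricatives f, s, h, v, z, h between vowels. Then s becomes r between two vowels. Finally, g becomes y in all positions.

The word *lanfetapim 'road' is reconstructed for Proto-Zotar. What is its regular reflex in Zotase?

lonferofim

Zotase: *lanfetapim > lonfetopim > lonfetofim > lonfesofim > lonferofim  (by vowel merger, unconditioned shift, intervocalic lenition, rhotacism)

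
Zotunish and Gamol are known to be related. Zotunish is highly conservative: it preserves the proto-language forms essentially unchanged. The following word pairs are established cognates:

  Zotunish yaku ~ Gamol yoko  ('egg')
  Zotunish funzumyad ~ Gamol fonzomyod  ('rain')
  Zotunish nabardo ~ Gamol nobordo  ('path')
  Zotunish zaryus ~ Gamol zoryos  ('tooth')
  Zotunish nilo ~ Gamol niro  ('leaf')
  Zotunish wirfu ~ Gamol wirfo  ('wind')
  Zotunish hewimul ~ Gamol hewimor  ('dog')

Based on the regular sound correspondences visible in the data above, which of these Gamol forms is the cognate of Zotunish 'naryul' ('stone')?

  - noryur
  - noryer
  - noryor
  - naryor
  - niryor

noryor

nabardo ~ nobordo, zaryus ~ zoryos — Zotunish a corresponds to Gamol o after a consonant, before r.
zaryus ~ zoryos, hewimul ~ hewimor — Zotunish u corresponds to Gamol o after a consonant, before a consonant other than r, m, n, p, b, f, v.
hewimul ~ hewimor — Zotunish l corresponds to Gamol r word-finally.
Applying these to Zotunish 'naryul':
  naryul → noryul   (a→o after a consonant, before r)
  noryul → noryol   (u→o after a consonant, before a consonant other than r, m, n, p, b, f, v)
  noryol → noryor   (l→r word-finally)
So the Gamol cognate is 'noryor'.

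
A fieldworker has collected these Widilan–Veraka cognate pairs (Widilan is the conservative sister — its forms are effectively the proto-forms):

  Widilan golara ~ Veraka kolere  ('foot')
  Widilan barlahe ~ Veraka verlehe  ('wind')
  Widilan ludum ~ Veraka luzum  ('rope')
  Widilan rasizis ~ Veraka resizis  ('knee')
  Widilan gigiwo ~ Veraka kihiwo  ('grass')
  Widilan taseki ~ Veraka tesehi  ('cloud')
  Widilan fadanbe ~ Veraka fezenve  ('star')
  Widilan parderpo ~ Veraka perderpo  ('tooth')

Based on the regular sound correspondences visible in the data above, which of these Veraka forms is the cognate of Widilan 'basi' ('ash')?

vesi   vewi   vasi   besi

barlahe ~ verlehe — Widilan b corresponds to Veraka v word-initially before a back vowel.
barlahe ~ verlehe, rasizis ~ resizis — Widilan a corresponds to Veraka e after a consonant, before a consonant other than r, m, n, p, b, f, v.
Applying these to Widilan 'basi':
  basi → vasi   (b→v word-initially before a back vowel)
  vasi → vesi   (a→e after a consonant, before a consonant other than r, m, n, p, b, f, v)
So the Veraka cognate is 'vesi'.

vesi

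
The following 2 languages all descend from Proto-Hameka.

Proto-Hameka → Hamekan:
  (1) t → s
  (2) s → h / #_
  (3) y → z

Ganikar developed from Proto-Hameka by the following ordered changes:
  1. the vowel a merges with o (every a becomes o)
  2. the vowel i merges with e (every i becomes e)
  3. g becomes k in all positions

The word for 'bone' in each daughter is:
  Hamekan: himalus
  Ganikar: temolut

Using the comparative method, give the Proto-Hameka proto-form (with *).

Position 4: Hamekan has a, Ganikar has o. Hamekan preserves a here (none of its changes turn any other segment into a), so the proto-segment is *a.
Position 2: Hamekan has i, Ganikar has e. Hamekan preserves i here (none of its changes turn any other segment into i), so the proto-segment is *i.
Verify the candidate proto-form against each daughter:
Hamekan: *timalut > simalus > himalus  (by unconditioned shift, debuccalisation)
Ganikar: *timalut
  timalut → timolut   [vowel merger]
  timolut → temolut   [vowel merger]
  temolut (rule 3 does not apply)
  giving Ganikar temolut.
*timalut is the unique common source.

*timalut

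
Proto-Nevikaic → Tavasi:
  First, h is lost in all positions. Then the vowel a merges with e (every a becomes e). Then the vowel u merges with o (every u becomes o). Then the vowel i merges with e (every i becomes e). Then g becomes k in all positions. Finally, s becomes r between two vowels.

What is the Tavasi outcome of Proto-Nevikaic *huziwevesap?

ozeweverep

Tavasi: start from *huziwevesap.
  rule 1 (h-loss): huziwevesap → uziwevesap
  rule 2 (vowel merger): uziwevesap → uziwevesep
  rule 3 (vowel merger): uziwevesep → oziwevesep
  rule 4 (vowel merger): oziwevesep → ozewevesep
  rule 5: no change — ozewevesep
  rule 6 (rhotacism): ozewevesep → ozeweverep
  ⇒ Tavasi ozeweverep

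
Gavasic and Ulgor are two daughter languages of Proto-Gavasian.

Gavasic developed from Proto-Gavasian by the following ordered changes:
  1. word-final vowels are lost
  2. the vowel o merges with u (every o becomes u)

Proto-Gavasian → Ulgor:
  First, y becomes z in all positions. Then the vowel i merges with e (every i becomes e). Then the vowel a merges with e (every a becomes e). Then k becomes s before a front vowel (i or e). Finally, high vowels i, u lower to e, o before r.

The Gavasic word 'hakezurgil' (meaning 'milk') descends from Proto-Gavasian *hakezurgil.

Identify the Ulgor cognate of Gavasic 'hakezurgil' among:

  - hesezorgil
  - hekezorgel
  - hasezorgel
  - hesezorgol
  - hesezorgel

Ulgor: *hakezurgil
  hakezurgil (rule 1 does not apply)
  hakezurgil → hakezurgel   [vowel merger]
  hakezurgel → hekezurgel   [vowel merger]
  hekezurgel → hesezurgel   [palatalisation]
  hesezurgel → hesezorgel   [pre-rhotic lowering]
  giving Ulgor hesezorgel.

hesezorgel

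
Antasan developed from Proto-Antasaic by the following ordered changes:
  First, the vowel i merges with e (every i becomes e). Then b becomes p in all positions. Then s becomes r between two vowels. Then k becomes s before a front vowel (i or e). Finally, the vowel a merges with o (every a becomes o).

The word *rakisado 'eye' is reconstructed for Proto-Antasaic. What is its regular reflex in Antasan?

Antasan: *rakisado
  rakisado → rakesado   [vowel merger]
  rakesado (rule 2 does not apply)
  rakesado → rakerado   [rhotacism]
  rakerado → raserado   [palatalisation]
  raserado → roserodo   [vowel merger]
  giving Antasan roserodo.

roserodo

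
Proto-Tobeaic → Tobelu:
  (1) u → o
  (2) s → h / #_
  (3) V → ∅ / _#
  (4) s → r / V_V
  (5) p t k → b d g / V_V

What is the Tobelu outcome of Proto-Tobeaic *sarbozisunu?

Tobelu: start from *sarbozisunu.
  rule 1 (vowel merger): sarbozisunu → sarbozisono
  rule 2 (debuccalisation): sarbozisono → harbozisono
  rule 3 (apocope): harbozisono → harbozison
  rule 4 (rhotacism): harbozison → harboziron
  rule 5: no change — harboziron
  ⇒ Tobelu harboziron

harboziron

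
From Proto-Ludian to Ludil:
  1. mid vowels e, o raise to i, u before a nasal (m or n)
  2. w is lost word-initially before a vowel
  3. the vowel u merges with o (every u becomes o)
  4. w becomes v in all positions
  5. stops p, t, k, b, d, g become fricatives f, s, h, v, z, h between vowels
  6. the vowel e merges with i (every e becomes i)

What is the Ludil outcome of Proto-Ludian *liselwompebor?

Ludil: *liselwompebor
  liselwompebor → liselwumpebor   [pre-nasal raising]
  liselwumpebor (rule 2 does not apply)
  liselwumpebor → liselwompebor   [vowel merger]
  liselwompebor → liselvompebor   [unconditioned shift]
  liselvompebor → liselvompevor   [intervocalic lenition]
  liselvompevor → lisilvompivor   [vowel merger]
  giving Ludil lisilvompivor.

lisilvompivor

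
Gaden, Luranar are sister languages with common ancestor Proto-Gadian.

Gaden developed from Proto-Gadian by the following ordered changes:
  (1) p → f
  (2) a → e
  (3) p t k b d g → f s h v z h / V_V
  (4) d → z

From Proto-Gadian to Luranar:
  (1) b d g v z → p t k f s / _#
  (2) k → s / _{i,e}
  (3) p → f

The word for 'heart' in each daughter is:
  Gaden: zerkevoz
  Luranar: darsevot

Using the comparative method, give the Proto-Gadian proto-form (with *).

*darkevod

Position 8: Gaden has z, Luranar has t. Taking the neighbouring segments as reconstructed: Gaden z could go back to *d or *z; Luranar t could go back to *t or *d — the one source consistent with every daughter is *d.
Position 1: Gaden has z, Luranar has d. Luranar preserves d here (none of its changes turn any other segment into d), so the proto-segment is *d.
This points to *darkevod. Verify forward in each daughter:
Gaden: *darkevod
  darkevod (rule 1 does not apply)
  darkevod → derkevod   [vowel merger]
  derkevod (rule 3 does not apply)
  derkevod → zerkevoz   [unconditioned shift]
  giving Gaden zerkevoz.
Luranar: start from *darkevod.
  rule 1 (final devoicing): darkevod → darkevot
  rule 2 (palatalisation): darkevot → darsevot
  rule 3: no change — darsevot
  ⇒ Luranar darsevot
No other proto-form is consistent with every reflex, so the reconstruction is *darkevod.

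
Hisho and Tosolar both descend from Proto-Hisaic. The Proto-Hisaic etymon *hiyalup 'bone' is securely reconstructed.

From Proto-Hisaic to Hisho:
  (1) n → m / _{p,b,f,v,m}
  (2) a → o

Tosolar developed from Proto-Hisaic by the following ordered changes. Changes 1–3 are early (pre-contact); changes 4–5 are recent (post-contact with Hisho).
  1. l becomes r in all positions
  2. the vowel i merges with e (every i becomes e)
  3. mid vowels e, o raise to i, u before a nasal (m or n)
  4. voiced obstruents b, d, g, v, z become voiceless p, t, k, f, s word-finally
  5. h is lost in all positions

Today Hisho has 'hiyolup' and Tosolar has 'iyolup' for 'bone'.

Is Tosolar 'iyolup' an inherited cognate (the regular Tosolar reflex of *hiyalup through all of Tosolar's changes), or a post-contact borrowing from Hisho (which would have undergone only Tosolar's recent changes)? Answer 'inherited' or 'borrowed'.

borrowed

If inherited, *hiyalup would pass through all of Tosolar's changes:
Tosolar: start from *hiyalup.
  rule 1 (unconditioned shift): hiyalup → hiyarup
  rule 2 (vowel merger): hiyarup → heyarup
  rule 3: no change — heyarup
  rule 4: no change — heyarup
  rule 5 (h-loss): heyarup → eyarup
  ⇒ Tosolar eyarup
If borrowed from Hisho 'hiyolup' after the early changes, it would undergo only the recent ones:
  rule 4 (final devoicing): no change (hiyolup)
  rule 5 (h-loss): hiyolup → iyolup
  ⇒ as a loan: iyolup
Tosolar 'iyolup' matches the loan outcome 'iyolup', not the inherited 'eyarup' — it skipped the early Tosolar changes, so it was borrowed from Hisho.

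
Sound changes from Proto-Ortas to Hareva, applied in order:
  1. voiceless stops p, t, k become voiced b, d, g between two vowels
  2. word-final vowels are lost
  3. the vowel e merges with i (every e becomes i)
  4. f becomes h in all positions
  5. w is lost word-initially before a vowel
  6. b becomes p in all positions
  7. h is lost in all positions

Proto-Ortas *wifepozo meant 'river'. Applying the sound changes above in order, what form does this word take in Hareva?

Hareva: *wifepozo
  wifepozo → wifebozo   [intervocalic voicing]
  wifebozo → wifeboz   [apocope]
  wifeboz → wifiboz   [vowel merger]
  wifiboz → wihiboz   [unconditioned shift]
  wihiboz → ihiboz   [glide loss]
  ihiboz → ihipoz   [unconditioned shift]
  ihipoz → iipoz   [h-loss]
  giving Hareva iipoz.

iipoz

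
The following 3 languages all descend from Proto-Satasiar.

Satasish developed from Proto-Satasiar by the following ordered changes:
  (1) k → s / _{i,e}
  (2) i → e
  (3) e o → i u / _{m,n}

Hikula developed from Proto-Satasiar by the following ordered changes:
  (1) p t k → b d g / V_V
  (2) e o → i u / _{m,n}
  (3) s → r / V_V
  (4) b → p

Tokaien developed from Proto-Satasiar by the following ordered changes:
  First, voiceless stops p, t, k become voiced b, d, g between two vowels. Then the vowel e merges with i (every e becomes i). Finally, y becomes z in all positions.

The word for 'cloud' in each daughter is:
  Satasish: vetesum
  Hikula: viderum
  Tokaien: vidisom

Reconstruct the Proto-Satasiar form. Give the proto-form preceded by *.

*vitesom

Position 4: Satasish has e, Hikula has e, Tokaien has i. Hikula preserves e here (none of its changes turn any other segment into e), so the proto-segment is *e.
Position 6: Satasish has u, Hikula has u, Tokaien has o. Tokaien preserves o here (none of its changes turn any other segment into o), so the proto-segment is *o.
Continuing position by position gives *vitesom; check it forward:
Satasish: *vitesom
  vitesom (rule 1 does not apply)
  vitesom → vetesom   [vowel merger]
  vetesom → vetesum   [pre-nasal raising]
  giving Satasish vetesum.
Hikula: start from *vitesom.
  rule 1 (intervocalic voicing): vitesom → videsom
  rule 2 (pre-nasal raising): videsom → videsum
  rule 3 (rhotacism): videsum → viderum
  rule 4: no change — viderum
  ⇒ Hikula viderum
Tokaien: *vitesom > videsom > vidisom  (by intervocalic voicing, vowel merger)
No other proto-form is consistent with every reflex, so the reconstruction is *vitesom.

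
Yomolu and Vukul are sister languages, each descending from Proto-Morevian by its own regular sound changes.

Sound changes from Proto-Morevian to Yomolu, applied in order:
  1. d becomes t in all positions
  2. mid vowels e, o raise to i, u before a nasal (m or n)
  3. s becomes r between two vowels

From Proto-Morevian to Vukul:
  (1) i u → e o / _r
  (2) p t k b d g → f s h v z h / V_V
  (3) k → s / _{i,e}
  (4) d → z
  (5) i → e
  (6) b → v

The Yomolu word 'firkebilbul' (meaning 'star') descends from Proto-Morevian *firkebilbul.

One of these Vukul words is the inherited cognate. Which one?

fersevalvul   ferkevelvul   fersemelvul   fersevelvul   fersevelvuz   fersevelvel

fersevelvul

Vukul: *firkebilbul > ferkebilbul > ferkevilbul > fersevilbul > fersevelbul > fersevelvul  (by pre-rhotic lowering, intervocalic lenition, palatalisation, vowel merger, unconditioned shift)
Among the options, 'fersevelvul' alone shows every Vukul change applied in order.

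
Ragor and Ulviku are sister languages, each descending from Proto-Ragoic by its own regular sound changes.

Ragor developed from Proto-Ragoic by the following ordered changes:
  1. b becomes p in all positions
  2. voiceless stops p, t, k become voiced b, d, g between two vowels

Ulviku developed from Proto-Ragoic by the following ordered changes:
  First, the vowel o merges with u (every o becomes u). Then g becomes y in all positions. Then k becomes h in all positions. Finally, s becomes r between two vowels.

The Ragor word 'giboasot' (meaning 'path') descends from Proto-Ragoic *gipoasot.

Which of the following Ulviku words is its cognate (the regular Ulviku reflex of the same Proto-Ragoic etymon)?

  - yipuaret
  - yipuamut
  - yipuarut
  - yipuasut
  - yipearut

yipuarut

Ulviku: *gipoasot > gipuasut > yipuasut > yipuarut  (by vowel merger, unconditioned shift, rhotacism)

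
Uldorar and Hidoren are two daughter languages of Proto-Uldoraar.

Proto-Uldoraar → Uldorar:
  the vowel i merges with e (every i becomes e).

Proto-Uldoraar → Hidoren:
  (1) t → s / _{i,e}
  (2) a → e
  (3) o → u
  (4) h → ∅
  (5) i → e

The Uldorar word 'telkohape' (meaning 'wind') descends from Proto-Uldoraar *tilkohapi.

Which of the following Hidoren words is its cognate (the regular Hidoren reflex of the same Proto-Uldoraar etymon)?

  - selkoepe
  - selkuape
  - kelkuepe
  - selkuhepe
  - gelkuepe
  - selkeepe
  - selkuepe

Hidoren: *tilkohapi > silkohapi > silkohepi > silkuhepi > silkuepi > selkuepe  (by palatalisation, vowel merger, vowel merger, h-loss, vowel merger)
Among the options, 'selkuepe' alone shows every Hidoren change applied in order.

selkuepe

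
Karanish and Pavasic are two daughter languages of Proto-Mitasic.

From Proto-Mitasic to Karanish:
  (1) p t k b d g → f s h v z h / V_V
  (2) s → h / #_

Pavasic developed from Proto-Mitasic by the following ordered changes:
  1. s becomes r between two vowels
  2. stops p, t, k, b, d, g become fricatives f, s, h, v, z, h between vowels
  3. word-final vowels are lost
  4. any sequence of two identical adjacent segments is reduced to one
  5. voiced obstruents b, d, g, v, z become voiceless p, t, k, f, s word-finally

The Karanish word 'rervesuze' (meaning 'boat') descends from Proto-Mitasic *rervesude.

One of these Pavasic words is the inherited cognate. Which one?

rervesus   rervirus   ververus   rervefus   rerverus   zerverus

Pavasic: *rervesude > rerverude > rerveruze > rerveruz > rerverus  (by rhotacism, intervocalic lenition, apocope, final devoicing)
Among the options, 'rerverus' alone shows every Pavasic change applied in order.

rerverus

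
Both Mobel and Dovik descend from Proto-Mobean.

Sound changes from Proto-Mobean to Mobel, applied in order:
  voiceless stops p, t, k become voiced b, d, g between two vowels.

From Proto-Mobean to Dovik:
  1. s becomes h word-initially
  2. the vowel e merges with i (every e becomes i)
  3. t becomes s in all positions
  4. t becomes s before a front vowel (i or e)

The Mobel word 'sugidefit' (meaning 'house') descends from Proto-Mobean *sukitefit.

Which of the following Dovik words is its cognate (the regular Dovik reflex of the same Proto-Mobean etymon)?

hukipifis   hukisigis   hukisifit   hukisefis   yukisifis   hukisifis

hukisifis

Dovik: *sukitefit > hukitefit > hukitifit > hukisifis  (by debuccalisation, vowel merger, unconditioned shift)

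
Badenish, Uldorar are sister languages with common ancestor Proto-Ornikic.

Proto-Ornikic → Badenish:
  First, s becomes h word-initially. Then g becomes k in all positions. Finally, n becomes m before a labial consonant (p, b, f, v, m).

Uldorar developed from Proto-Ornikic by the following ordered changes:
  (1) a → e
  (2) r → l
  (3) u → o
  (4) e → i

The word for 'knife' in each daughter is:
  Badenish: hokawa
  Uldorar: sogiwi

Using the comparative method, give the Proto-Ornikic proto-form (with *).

Position 6: Badenish has a, Uldorar has i. Badenish preserves a here (none of its changes turn any other segment into a), so the proto-segment is *a.
Position 3: Badenish has k, Uldorar has g. Uldorar preserves g here (none of its changes turn any other segment into g), so the proto-segment is *g.
Position 4: Badenish has a, Uldorar has i. Badenish preserves a here (none of its changes turn any other segment into a), so the proto-segment is *a.
Verify the candidate proto-form against each daughter:
Badenish: *sogawa > hogawa > hokawa  (by debuccalisation, unconditioned shift)
Uldorar: *sogawa > sogewe > sogiwi  (by vowel merger, vowel merger)
*sogawa is the unique common source.

*sogawa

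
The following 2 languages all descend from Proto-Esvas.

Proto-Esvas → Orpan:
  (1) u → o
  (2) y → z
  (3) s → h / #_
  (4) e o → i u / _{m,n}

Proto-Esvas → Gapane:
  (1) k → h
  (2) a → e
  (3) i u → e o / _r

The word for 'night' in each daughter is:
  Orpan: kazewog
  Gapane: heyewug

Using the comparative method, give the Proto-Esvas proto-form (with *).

*kayewug

Position 1: Orpan has k, Gapane has h. Orpan preserves k here (none of its changes turn any other segment into k), so the proto-segment is *k.
Position 3: Orpan has z, Gapane has y. Gapane preserves y here (none of its changes turn any other segment into y), so the proto-segment is *y.
This points to *kayewug. Verify forward in each daughter:
Orpan: start from *kayewug.
  rule 1 (vowel merger): kayewug → kayewog
  rule 2 (unconditioned shift): kayewog → kazewog
  rule 3: no change — kazewog
  rule 4: no change — kazewog
  ⇒ Orpan kazewog
Gapane: *kayewug
  kayewug → hayewug   [unconditioned shift]
  hayewug → heyewug   [vowel merger]
  heyewug (rule 3 does not apply)
  giving Gapane heyewug.
No other proto-form is consistent with every reflex, so the reconstruction is *kayewug.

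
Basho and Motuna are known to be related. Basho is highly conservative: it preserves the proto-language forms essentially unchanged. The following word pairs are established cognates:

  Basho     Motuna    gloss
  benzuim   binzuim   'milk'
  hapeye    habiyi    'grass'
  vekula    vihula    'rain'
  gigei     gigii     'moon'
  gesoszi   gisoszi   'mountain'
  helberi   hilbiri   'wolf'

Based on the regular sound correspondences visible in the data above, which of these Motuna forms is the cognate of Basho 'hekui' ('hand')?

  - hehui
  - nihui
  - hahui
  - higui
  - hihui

hihui

hapeye ~ habiyi, vekula ~ vihula — Basho e corresponds to Motuna i after a consonant, before a consonant other than r, m, n, p, b, f, v.
vekula ~ vihula — Basho k corresponds to Motuna h between vowels (before a back vowel).
Applying these to Basho 'hekui':
  hekui → hikui   (e→i after a consonant, before a consonant other than r, m, n, p, b, f, v)
  hikui → hihui   (k→h between vowels (before a back vowel))
So the Motuna cognate is 'hihui'.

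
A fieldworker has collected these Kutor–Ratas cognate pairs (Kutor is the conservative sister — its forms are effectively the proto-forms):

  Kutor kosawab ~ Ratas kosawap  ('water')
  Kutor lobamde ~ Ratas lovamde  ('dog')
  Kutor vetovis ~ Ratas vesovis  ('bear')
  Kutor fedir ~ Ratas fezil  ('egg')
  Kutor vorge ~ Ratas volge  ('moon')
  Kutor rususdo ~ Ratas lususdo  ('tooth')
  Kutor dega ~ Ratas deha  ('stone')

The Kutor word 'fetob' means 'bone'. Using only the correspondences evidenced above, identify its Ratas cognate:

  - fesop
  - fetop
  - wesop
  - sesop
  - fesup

vetovis ~ vesovis — Kutor t corresponds to Ratas s between vowels (before a back vowel).
kosawab ~ kosawap — Kutor b corresponds to Ratas p word-finally.
Applying these to Kutor 'fetob':
  fetob → fesob   (t→s between vowels (before a back vowel))
  fesob → fesop   (b→p word-finally)
So the Ratas cognate is 'fesop'.

fesop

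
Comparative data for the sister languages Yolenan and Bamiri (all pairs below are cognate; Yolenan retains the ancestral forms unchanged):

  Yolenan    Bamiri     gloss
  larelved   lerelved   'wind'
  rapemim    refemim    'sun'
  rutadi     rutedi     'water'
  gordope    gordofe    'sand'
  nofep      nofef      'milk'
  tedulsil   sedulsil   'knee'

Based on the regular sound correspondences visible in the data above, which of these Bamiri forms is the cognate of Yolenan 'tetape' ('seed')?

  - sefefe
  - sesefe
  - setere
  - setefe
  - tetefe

setefe

tedulsil ~ sedulsil — Yolenan t corresponds to Bamiri s word-initially before a front vowel.
rapemim ~ refemim — Yolenan a corresponds to Bamiri e after a consonant, before a labial obstruent.
rapemim ~ refemim, gordope ~ gordofe — Yolenan p corresponds to Bamiri f between vowels (before a front vowel).
Applying these to Yolenan 'tetape':
  tetape → setape   (t→s word-initially before a front vowel)
  setape → setepe   (a→e after a consonant, before a labial obstruent)
  setepe → setefe   (p→f between vowels (before a front vowel))
So the Bamiri cognate is 'setefe'.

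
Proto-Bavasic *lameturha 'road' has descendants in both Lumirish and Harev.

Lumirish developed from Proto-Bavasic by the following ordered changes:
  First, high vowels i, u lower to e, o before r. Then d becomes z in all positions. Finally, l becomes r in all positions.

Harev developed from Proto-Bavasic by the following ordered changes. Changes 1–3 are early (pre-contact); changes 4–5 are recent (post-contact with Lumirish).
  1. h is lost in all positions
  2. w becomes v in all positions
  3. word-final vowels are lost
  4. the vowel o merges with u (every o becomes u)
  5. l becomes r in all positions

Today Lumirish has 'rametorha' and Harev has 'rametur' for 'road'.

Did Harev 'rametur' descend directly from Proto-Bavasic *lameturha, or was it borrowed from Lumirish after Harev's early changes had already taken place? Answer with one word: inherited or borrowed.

inherited

If inherited, *lameturha would pass through all of Harev's changes:
Harev: start from *lameturha.
  rule 1 (h-loss): lameturha → lametura
  rule 2: no change — lametura
  rule 3 (apocope): lametura → lametur
  rule 4: no change — lametur
  rule 5 (unconditioned shift): lametur → rametur
  ⇒ Harev rametur
If borrowed from Lumirish 'rametorha' after the early changes, it would undergo only the recent ones:
  rule 4 (vowel merger): rametorha → rameturha
  rule 5 (unconditioned shift): no change (rameturha)
  ⇒ as a loan: rameturha
Harev 'rametur' matches the inherited outcome exactly, so it is an inherited cognate, not a loan.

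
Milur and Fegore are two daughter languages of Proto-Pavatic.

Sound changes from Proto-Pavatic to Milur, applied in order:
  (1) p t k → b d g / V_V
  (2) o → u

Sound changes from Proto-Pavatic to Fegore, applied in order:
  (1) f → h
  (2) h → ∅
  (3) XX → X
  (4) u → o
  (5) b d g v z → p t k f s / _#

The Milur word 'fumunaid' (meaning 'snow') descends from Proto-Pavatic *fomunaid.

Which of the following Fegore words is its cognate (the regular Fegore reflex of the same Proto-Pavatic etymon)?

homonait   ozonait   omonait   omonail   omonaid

Fegore: *fomunaid
  fomunaid → homunaid   [unconditioned shift]
  homunaid → omunaid   [h-loss]
  omunaid (rule 3 does not apply)
  omunaid → omonaid   [vowel merger]
  omonaid → omonait   [final devoicing]
  giving Fegore omonait.

omonait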